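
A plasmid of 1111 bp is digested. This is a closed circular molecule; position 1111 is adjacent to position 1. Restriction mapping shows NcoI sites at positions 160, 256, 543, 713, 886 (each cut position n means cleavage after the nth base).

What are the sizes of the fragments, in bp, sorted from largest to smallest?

Circular molecule, 5 cuts → 5 fragments:
  256 − 160 = 96 bp
  543 − 256 = 287 bp
  713 − 543 = 170 bp
  886 − 713 = 173 bp
  wrap: 1111 − 886 + 160 = 385 bp
Sorted largest to smallest: 385, 287, 173, 170, 96 bp.

385, 287, 173, 170, 96 bp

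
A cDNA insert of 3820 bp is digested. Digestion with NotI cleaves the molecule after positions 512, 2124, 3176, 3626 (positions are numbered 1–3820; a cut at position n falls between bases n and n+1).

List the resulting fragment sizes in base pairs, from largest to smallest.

Linear molecule, 4 cuts → 5 fragments:
  512 − 0 = 512 bp
  2124 − 512 = 1612 bp
  3176 − 2124 = 1052 bp
  3626 − 3176 = 450 bp
  3820 − 3626 = 194 bp
Sorted largest to smallest: 1612, 1052, 512, 450, 194 bp.

1612, 1052, 512, 450, 194 bp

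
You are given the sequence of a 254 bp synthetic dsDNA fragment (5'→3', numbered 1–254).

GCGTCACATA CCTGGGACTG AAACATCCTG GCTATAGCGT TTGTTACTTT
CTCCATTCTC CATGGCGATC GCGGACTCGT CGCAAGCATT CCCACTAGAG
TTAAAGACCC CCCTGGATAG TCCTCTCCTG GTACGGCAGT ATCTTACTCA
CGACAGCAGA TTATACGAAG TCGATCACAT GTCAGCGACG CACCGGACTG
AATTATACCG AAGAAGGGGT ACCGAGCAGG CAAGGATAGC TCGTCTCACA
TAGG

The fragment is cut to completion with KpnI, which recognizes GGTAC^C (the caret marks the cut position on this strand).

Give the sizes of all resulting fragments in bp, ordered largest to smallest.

The KpnI site (GGTACC) starts at position 218.
KpnI cuts after base 5 of each site (before the last base), so after position 222.
Linear molecule, 1 cut → 2 fragments:
  1–222 → 222 bp
  223–254 → 32 bp
Sorted largest to smallest: 222, 32 bp.

222, 32 bp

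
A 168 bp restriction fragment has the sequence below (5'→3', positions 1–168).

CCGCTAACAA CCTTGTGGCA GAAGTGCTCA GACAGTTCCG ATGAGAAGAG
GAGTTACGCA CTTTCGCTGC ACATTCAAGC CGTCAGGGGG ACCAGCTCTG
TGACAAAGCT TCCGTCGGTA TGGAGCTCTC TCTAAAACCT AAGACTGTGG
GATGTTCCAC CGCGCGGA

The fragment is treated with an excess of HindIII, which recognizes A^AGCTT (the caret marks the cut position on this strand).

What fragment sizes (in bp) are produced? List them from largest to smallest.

The HindIII site (AAGCTT) starts at position 106.
HindIII cuts after the first base of each site, so after position 106.
Linear molecule, 1 cut → 2 fragments:
  1–106 → 106 bp
  107–168 → 62 bp
Sorted largest to smallest: 106, 62 bp.

106, 62 bp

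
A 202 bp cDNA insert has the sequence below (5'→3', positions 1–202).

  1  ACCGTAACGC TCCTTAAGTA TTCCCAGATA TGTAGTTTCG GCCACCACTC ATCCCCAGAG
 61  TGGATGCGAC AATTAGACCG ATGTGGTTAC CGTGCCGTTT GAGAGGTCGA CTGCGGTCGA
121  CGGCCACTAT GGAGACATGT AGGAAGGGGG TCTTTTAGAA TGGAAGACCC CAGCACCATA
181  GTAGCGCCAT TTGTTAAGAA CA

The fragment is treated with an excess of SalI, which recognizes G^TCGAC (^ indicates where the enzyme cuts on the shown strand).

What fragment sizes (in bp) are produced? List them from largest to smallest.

106, 86, 10 bp

SalI sites (GTCGAC) start at positions 106, 116.
SalI cuts after the first base of each site, so after positions 106, 116.
Linear molecule, 2 cuts → 3 fragments:
  1–106 → 106 bp
  107–116 → 10 bp
  117–202 → 86 bp
Sorted largest to smallest: 106, 86, 10 bp.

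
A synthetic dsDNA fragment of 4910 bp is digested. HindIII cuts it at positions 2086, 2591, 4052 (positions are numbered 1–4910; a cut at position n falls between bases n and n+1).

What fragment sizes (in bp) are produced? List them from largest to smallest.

Linear molecule, 3 cuts → 4 fragments:
  2086 − 0 = 2086 bp
  2591 − 2086 = 505 bp
  4052 − 2591 = 1461 bp
  4910 − 4052 = 858 bp
Sorted largest to smallest: 2086, 1461, 858, 505 bp.

2086, 1461, 858, 505 bp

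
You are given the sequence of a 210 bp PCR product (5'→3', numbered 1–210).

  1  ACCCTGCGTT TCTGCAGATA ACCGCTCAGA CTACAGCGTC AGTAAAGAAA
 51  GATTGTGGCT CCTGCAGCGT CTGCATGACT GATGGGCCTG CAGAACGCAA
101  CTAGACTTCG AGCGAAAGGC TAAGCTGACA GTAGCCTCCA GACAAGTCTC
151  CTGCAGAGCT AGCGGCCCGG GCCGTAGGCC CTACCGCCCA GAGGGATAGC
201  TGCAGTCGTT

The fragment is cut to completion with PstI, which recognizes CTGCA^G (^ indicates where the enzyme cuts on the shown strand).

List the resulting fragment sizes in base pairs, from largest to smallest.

63, 50, 49, 26, 16, 6 bp

PstI sites (CTGCAG) start at positions 12, 62, 88, 151, 200.
PstI cuts after base 5 of each site (before the last base), so after positions 16, 66, 92, 155, 204.
Linear molecule, 5 cuts → 6 fragments:
  1–16 → 16 bp
  17–66 → 50 bp
  67–92 → 26 bp
  93–155 → 63 bp
  156–204 → 49 bp
  205–210 → 6 bp
Sorted largest to smallest: 63, 50, 49, 26, 16, 6 bp.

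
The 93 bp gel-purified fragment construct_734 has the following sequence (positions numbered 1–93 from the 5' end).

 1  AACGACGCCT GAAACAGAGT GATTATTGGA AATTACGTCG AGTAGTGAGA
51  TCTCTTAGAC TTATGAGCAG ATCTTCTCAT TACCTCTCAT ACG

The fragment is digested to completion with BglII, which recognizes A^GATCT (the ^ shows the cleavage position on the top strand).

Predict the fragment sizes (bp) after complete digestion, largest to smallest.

48, 24, 21 bp

BglII sites (AGATCT) start at positions 48, 69.
BglII cuts after the first base of each site, so after positions 48, 69.
Linear molecule, 2 cuts → 3 fragments:
  1–48 → 48 bp
  49–69 → 21 bp
  70–93 → 24 bp
Sorted largest to smallest: 48, 24, 21 bp.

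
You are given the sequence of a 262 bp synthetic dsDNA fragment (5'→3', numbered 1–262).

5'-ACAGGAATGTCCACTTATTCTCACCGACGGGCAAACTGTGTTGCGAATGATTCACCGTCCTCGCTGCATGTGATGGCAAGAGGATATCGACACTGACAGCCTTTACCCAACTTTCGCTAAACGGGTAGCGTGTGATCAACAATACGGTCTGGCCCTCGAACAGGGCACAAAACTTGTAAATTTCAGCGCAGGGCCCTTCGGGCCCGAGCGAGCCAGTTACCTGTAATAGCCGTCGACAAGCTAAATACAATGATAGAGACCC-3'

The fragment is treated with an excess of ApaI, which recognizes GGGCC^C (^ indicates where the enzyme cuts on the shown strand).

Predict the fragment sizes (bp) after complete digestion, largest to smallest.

ApaI sites (GGGCCC) start at positions 191, 200.
ApaI cuts after base 5 of each site (before the last base), so after positions 195, 204.
Linear molecule, 2 cuts → 3 fragments:
  1–195 → 195 bp
  196–204 → 9 bp
  205–262 → 58 bp
Sorted largest to smallest: 195, 58, 9 bp.

195, 58, 9 bp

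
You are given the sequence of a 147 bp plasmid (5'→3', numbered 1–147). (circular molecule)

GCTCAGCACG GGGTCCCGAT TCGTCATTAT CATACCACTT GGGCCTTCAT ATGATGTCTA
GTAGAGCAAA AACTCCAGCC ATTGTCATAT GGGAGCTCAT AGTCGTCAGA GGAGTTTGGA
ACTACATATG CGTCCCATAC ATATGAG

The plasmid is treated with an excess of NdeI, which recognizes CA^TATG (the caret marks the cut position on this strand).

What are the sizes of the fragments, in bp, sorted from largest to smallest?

NdeI sites (CATATG) start at positions 48, 86, 125, 140.
NdeI cuts after base 2 of each site, so after positions 49, 87, 126, 141.
Circular molecule, 4 cuts → 4 fragments:
  50–87 → 38 bp
  88–126 → 39 bp
  127–141 → 15 bp
  142–147 then 1–49 → 6 + 49 = 55 bp
Sorted largest to smallest: 55, 39, 38, 15 bp.

55, 39, 38, 15 bp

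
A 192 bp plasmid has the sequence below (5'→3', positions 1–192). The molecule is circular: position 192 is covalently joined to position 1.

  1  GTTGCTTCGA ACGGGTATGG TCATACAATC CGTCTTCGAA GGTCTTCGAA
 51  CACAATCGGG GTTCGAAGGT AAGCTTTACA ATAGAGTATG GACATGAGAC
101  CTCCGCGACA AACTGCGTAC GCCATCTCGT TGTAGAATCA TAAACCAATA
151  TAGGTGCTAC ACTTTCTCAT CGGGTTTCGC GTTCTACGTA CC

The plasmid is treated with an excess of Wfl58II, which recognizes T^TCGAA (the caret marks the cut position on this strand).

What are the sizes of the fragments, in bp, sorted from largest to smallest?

136, 29, 17, 10 bp

Wfl58II sites (TTCGAA) start at positions 6, 35, 45, 62.
Wfl58II cuts after the first base of each site, so after positions 6, 35, 45, 62.
Circular molecule, 4 cuts → 4 fragments:
  7–35 → 29 bp
  36–45 → 10 bp
  46–62 → 17 bp
  63–192 then 1–6 → 130 + 6 = 136 bp
Sorted largest to smallest: 136, 29, 17, 10 bp.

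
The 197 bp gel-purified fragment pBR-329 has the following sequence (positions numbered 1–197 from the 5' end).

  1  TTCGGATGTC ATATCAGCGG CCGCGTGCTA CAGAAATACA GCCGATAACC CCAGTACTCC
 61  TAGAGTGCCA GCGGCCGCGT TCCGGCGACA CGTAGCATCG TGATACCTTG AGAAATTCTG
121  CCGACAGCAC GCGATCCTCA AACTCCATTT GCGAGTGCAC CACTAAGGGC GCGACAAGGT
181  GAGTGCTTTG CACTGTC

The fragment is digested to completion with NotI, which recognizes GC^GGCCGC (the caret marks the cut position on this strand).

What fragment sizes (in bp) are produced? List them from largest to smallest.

NotI sites (GCGGCCGC) start at positions 17, 71.
NotI cuts after base 2 of each site, so after positions 18, 72.
Linear molecule, 2 cuts → 3 fragments:
  1–18 → 18 bp
  19–72 → 54 bp
  73–197 → 125 bp
Sorted largest to smallest: 125, 54, 18 bp.

125, 54, 18 bp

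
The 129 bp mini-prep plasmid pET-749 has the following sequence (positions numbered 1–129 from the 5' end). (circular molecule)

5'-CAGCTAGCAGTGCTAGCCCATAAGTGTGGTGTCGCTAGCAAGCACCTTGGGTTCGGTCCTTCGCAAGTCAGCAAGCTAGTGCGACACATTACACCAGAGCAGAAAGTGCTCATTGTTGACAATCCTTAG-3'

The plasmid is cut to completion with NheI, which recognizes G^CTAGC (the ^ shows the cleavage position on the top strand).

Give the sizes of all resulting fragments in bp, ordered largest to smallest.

98, 22, 9 bp

NheI sites (GCTAGC) start at positions 3, 12, 34.
NheI cuts after the first base of each site, so after positions 3, 12, 34.
Circular molecule, 3 cuts → 3 fragments:
  4–12 → 9 bp
  13–34 → 22 bp
  35–129 then 1–3 → 95 + 3 = 98 bp
Sorted largest to smallest: 98, 22, 9 bp.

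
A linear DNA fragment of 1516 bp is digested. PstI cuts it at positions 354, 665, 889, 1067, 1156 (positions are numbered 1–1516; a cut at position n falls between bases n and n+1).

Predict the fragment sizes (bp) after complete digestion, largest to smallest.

Linear molecule, 5 cuts → 6 fragments:
  354 − 0 = 354 bp
  665 − 354 = 311 bp
  889 − 665 = 224 bp
  1067 − 889 = 178 bp
  1156 − 1067 = 89 bp
  1516 − 1156 = 360 bp
Sorted largest to smallest: 360, 354, 311, 224, 178, 89 bp.

360, 354, 311, 224, 178, 89 bp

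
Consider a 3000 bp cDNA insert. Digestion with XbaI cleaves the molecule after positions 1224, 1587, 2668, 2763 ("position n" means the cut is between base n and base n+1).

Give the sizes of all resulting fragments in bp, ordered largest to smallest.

Linear molecule, 4 cuts → 5 fragments:
  1224 − 0 = 1224 bp
  1587 − 1224 = 363 bp
  2668 − 1587 = 1081 bp
  2763 − 2668 = 95 bp
  3000 − 2763 = 237 bp
Sorted largest to smallest: 1224, 1081, 363, 237, 95 bp.

1224, 1081, 363, 237, 95 bp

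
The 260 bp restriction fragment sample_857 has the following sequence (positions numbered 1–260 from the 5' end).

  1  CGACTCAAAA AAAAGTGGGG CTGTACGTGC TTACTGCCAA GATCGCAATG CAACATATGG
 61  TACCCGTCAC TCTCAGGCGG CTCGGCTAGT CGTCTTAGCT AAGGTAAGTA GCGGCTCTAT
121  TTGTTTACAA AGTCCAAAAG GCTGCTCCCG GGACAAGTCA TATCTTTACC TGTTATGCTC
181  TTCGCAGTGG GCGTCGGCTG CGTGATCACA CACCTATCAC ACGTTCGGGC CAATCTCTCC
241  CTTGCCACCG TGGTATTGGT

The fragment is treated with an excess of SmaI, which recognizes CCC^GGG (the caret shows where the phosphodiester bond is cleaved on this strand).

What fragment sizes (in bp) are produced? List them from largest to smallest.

The SmaI site (CCCGGG) starts at position 147.
SmaI cuts after base 3 of each site, so after position 149.
Linear molecule, 1 cut → 2 fragments:
  1–149 → 149 bp
  150–260 → 111 bp
Sorted largest to smallest: 149, 111 bp.

149, 111 bp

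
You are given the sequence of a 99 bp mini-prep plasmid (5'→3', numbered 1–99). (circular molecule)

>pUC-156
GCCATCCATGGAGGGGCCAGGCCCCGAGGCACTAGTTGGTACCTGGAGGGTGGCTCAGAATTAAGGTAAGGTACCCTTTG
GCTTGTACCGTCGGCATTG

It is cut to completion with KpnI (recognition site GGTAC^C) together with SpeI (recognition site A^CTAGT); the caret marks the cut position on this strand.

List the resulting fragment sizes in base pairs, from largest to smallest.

56, 32, 11 bp

KpnI sites (GGTACC) start at positions 38, 70.
KpnI cuts after base 5 of each site (before the last base), so after positions 42, 74.
The SpeI site (ACTAGT) starts at position 31.
SpeI cuts after the first base of each site, so after position 31.
Combined cut positions: 31, 42, 74.
Circular molecule, 3 cuts → 3 fragments:
  32–42 → 11 bp
  43–74 → 32 bp
  75–99 then 1–31 → 25 + 31 = 56 bp
Sorted largest to smallest: 56, 32, 11 bp.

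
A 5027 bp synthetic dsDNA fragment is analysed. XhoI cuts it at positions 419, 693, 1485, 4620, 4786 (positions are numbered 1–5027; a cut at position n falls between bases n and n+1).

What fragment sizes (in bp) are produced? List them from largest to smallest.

3135, 792, 419, 274, 241, 166 bp

Linear molecule, 5 cuts → 6 fragments:
  419 − 0 = 419 bp
  693 − 419 = 274 bp
  1485 − 693 = 792 bp
  4620 − 1485 = 3135 bp
  4786 − 4620 = 166 bp
  5027 − 4786 = 241 bp
Sorted largest to smallest: 3135, 792, 419, 274, 241, 166 bp.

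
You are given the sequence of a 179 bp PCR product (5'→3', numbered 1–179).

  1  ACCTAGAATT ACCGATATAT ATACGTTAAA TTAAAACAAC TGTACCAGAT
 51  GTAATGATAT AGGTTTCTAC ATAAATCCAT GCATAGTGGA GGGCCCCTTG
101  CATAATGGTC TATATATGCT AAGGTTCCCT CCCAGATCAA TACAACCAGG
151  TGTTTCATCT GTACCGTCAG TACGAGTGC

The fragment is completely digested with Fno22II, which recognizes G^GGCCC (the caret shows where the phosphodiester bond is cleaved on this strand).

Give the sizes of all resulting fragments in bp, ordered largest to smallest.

The Fno22II site (GGGCCC) starts at position 91.
Fno22II cuts after the first base of each site, so after position 91.
Linear molecule, 1 cut → 2 fragments:
  1–91 → 91 bp
  92–179 → 88 bp
Sorted largest to smallest: 91, 88 bp.

91, 88 bp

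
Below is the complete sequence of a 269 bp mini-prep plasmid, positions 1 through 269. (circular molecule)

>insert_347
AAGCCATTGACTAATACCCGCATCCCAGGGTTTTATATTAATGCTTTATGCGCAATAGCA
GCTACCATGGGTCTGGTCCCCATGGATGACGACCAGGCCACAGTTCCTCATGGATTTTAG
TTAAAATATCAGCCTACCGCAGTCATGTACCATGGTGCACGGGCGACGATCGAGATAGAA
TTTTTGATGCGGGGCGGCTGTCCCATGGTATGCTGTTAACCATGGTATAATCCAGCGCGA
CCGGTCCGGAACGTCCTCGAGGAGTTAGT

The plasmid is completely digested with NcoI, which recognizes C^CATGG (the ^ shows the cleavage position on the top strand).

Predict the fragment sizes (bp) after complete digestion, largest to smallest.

114, 70, 53, 17, 15 bp

NcoI sites (CCATGG) start at positions 65, 80, 150, 203, 220.
NcoI cuts after the first base of each site, so after positions 65, 80, 150, 203, 220.
Circular molecule, 5 cuts → 5 fragments:
  66–80 → 15 bp
  81–150 → 70 bp
  151–203 → 53 bp
  204–220 → 17 bp
  221–269 then 1–65 → 49 + 65 = 114 bp
Sorted largest to smallest: 114, 70, 53, 17, 15 bp.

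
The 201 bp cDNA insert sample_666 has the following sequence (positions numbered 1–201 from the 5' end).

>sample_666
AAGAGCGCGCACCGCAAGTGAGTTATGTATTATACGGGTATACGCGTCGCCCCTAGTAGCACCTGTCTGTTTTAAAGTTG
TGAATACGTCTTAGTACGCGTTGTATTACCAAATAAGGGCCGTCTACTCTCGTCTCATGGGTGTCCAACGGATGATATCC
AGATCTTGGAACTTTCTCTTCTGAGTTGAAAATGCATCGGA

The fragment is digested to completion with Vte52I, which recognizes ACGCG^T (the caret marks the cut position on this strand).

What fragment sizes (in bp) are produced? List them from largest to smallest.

Vte52I sites (ACGCGT) start at positions 42, 96.
Vte52I cuts after base 5 of each site (before the last base), so after positions 46, 100.
Linear molecule, 2 cuts → 3 fragments:
  1–46 → 46 bp
  47–100 → 54 bp
  101–201 → 101 bp
Sorted largest to smallest: 101, 54, 46 bp.

101, 54, 46 bp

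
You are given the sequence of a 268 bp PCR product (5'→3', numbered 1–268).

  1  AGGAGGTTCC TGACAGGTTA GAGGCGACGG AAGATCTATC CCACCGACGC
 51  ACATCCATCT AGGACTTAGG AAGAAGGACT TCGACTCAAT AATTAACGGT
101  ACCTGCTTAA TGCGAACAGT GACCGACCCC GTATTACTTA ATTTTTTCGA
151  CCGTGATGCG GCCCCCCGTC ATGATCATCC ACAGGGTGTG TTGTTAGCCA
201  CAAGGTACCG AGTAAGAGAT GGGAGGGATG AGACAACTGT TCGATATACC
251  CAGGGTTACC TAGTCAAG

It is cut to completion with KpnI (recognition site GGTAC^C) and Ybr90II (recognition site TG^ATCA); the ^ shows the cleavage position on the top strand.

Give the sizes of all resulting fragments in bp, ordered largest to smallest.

KpnI sites (GGTACC) start at positions 98, 204.
KpnI cuts after base 5 of each site (before the last base), so after positions 102, 208.
The Ybr90II site (TGATCA) starts at position 172.
Ybr90II cuts after base 2 of each site, so after position 173.
Combined cut positions: 102, 173, 208.
Linear molecule, 3 cuts → 4 fragments:
  1–102 → 102 bp
  103–173 → 71 bp
  174–208 → 35 bp
  209–268 → 60 bp
Sorted largest to smallest: 102, 71, 60, 35 bp.

102, 71, 60, 35 bp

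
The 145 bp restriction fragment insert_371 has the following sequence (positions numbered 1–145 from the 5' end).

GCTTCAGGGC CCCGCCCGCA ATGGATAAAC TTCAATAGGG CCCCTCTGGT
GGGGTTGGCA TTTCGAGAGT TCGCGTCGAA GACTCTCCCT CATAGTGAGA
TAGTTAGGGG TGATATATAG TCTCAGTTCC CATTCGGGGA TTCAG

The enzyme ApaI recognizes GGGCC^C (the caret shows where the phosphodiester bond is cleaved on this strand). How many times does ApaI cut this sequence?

2

GGGCCC occurs starting at positions 7, 38.
ApaI cuts at 2 sites.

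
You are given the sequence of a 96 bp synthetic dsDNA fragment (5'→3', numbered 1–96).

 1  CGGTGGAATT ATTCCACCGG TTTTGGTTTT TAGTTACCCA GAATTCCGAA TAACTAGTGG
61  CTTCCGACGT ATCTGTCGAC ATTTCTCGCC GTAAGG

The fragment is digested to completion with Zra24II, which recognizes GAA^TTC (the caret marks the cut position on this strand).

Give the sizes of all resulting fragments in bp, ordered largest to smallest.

The Zra24II site (GAATTC) starts at position 41.
Zra24II cuts after base 3 of each site, so after position 43.
Linear molecule, 1 cut → 2 fragments:
  1–43 → 43 bp
  44–96 → 53 bp
Sorted largest to smallest: 53, 43 bp.

53, 43 bp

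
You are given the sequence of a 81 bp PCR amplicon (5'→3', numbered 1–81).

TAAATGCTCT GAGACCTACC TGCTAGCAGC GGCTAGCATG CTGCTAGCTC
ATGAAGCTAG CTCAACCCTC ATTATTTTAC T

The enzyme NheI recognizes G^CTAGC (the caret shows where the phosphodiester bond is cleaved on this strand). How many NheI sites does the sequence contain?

GCTAGC occurs starting at positions 22, 32, 43, 56.
NheI cuts at 4 sites.

4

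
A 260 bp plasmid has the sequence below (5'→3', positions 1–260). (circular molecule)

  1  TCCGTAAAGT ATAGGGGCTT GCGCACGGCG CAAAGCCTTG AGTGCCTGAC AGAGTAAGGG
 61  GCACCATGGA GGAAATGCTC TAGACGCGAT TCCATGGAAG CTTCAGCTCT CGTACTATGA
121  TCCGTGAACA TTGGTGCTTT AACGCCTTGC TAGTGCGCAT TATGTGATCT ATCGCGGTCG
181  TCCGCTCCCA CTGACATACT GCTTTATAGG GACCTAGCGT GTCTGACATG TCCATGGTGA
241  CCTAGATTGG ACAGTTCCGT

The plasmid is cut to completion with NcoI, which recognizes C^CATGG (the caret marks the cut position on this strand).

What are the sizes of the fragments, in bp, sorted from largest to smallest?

NcoI sites (CCATGG) start at positions 64, 92, 232.
NcoI cuts after the first base of each site, so after positions 64, 92, 232.
Circular molecule, 3 cuts → 3 fragments:
  65–92 → 28 bp
  93–232 → 140 bp
  233–260 then 1–64 → 28 + 64 = 92 bp
Sorted largest to smallest: 140, 92, 28 bp.

140, 92, 28 bp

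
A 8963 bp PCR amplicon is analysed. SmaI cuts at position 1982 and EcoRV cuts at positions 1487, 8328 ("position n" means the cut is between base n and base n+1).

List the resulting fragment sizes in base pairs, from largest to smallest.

Combined cut positions (sorted): 1487, 1982, 8328.
Linear molecule, 3 cuts → 4 fragments:
  1487 − 0 = 1487 bp
  1982 − 1487 = 495 bp
  8328 − 1982 = 6346 bp
  8963 − 8328 = 635 bp
Sorted largest to smallest: 6346, 1487, 635, 495 bp.

6346, 1487, 635, 495 bp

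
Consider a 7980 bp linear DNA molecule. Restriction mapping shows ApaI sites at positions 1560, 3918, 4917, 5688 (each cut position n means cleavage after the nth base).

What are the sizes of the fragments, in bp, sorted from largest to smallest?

Linear molecule, 4 cuts → 5 fragments:
  1560 − 0 = 1560 bp
  3918 − 1560 = 2358 bp
  4917 − 3918 = 999 bp
  5688 − 4917 = 771 bp
  7980 − 5688 = 2292 bp
Sorted largest to smallest: 2358, 2292, 1560, 999, 771 bp.

2358, 2292, 1560, 999, 771 bp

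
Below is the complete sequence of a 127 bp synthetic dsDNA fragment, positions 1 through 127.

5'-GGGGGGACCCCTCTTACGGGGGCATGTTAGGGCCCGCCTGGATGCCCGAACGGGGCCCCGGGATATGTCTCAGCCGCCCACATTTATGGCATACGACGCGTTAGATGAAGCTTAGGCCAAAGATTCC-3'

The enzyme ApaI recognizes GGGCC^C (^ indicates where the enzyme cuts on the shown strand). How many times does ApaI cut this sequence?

2

GGGCCC occurs starting at positions 30, 53.
ApaI cuts at 2 sites.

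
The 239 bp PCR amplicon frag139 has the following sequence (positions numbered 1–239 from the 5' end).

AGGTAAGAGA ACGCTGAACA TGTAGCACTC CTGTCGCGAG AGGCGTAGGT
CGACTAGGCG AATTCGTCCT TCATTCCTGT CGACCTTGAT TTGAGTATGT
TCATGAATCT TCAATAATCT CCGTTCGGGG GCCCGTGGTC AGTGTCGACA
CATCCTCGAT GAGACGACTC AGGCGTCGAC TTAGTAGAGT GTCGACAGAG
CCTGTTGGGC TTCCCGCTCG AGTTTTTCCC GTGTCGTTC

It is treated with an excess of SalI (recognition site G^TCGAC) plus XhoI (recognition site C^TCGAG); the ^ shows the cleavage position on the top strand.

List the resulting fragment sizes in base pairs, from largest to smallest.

65, 49, 31, 30, 26, 22, 16 bp

SalI sites (GTCGAC) start at positions 49, 79, 144, 175, 191.
SalI cuts after the first base of each site, so after positions 49, 79, 144, 175, 191.
The XhoI site (CTCGAG) starts at position 217.
XhoI cuts after the first base of each site, so after position 217.
Combined cut positions: 49, 79, 144, 175, 191, 217.
Linear molecule, 6 cuts → 7 fragments:
  1–49 → 49 bp
  50–79 → 30 bp
  80–144 → 65 bp
  145–175 → 31 bp
  176–191 → 16 bp
  192–217 → 26 bp
  218–239 → 22 bp
Sorted largest to smallest: 65, 49, 31, 30, 26, 22, 16 bp.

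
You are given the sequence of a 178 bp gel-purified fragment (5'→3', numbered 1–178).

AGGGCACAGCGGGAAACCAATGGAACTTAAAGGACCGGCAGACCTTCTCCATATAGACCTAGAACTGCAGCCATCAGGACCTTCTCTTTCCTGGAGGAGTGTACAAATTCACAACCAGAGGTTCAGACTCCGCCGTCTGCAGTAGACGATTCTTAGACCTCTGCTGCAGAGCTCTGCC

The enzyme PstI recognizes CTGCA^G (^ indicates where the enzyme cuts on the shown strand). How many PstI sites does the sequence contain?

CTGCAG occurs starting at positions 65, 137, 164.
PstI cuts at 3 sites.

3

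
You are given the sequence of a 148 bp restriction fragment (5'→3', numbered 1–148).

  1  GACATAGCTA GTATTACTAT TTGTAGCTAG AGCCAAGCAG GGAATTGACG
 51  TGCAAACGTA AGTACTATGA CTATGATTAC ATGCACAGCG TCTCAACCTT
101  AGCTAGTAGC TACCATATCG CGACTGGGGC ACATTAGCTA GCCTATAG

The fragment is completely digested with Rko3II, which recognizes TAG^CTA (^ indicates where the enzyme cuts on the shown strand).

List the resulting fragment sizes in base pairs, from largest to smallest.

76, 28, 19, 11, 7, 7 bp

Rko3II sites (TAGCTA) start at positions 5, 24, 100, 107, 135.
Rko3II cuts after base 3 of each site, so after positions 7, 26, 102, 109, 137.
Linear molecule, 5 cuts → 6 fragments:
  1–7 → 7 bp
  8–26 → 19 bp
  27–102 → 76 bp
  103–109 → 7 bp
  110–137 → 28 bp
  138–148 → 11 bp
Sorted largest to smallest: 76, 28, 19, 11, 7, 7 bp.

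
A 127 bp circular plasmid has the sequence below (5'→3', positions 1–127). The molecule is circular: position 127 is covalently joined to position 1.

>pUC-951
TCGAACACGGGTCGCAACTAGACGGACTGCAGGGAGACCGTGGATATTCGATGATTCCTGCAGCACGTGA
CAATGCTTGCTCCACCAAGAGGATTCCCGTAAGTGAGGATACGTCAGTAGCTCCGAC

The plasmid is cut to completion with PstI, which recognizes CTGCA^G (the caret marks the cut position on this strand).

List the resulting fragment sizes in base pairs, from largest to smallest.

PstI sites (CTGCAG) start at positions 27, 58.
PstI cuts after base 5 of each site (before the last base), so after positions 31, 62.
Circular molecule, 2 cuts → 2 fragments:
  32–62 → 31 bp
  63–127 then 1–31 → 65 + 31 = 96 bp
Sorted largest to smallest: 96, 31 bp.

96, 31 bp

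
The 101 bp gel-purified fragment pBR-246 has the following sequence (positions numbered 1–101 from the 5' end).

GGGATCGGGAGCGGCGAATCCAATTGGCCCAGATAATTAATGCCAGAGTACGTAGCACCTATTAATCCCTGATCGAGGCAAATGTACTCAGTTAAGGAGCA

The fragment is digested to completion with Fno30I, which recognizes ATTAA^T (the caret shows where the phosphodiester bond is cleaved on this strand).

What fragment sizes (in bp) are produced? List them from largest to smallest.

Fno30I sites (ATTAAT) start at positions 36, 61.
Fno30I cuts after base 5 of each site (before the last base), so after positions 40, 65.
Linear molecule, 2 cuts → 3 fragments:
  1–40 → 40 bp
  41–65 → 25 bp
  66–101 → 36 bp
Sorted largest to smallest: 40, 36, 25 bp.

40, 36, 25 bp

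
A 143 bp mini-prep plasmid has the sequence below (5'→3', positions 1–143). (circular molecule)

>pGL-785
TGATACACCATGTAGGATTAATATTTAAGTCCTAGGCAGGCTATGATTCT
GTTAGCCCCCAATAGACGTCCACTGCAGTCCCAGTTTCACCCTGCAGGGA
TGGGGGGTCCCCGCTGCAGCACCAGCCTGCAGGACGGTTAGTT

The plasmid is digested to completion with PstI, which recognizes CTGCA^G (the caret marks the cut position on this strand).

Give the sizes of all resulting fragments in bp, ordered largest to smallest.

PstI sites (CTGCAG) start at positions 73, 92, 114, 127.
PstI cuts after base 5 of each site (before the last base), so after positions 77, 96, 118, 131.
Circular molecule, 4 cuts → 4 fragments:
  78–96 → 19 bp
  97–118 → 22 bp
  119–131 → 13 bp
  132–143 then 1–77 → 12 + 77 = 89 bp
Sorted largest to smallest: 89, 22, 19, 13 bp.

89, 22, 19, 13 bp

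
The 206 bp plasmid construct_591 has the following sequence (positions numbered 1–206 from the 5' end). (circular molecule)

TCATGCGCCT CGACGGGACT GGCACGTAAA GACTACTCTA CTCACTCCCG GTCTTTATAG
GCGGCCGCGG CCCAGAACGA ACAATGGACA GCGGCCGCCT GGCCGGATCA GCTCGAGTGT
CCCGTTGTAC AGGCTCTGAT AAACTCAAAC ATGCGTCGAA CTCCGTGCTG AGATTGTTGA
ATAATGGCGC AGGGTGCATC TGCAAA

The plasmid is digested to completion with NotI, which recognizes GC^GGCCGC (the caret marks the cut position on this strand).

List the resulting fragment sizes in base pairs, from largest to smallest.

176, 30 bp

NotI sites (GCGGCCGC) start at positions 61, 91.
NotI cuts after base 2 of each site, so after positions 62, 92.
Circular molecule, 2 cuts → 2 fragments:
  63–92 → 30 bp
  93–206 then 1–62 → 114 + 62 = 176 bp
Sorted largest to smallest: 176, 30 bp.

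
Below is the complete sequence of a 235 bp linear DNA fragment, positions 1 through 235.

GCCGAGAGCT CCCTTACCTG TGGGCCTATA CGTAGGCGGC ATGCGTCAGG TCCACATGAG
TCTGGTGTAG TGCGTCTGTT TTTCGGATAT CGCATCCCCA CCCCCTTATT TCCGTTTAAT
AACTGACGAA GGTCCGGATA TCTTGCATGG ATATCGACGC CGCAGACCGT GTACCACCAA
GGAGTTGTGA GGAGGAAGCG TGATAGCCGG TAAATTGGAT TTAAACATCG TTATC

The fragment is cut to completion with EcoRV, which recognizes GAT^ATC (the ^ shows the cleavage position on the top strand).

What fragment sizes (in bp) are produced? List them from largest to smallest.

88, 83, 51, 13 bp

EcoRV sites (GATATC) start at positions 86, 137, 150.
EcoRV cuts after base 3 of each site, so after positions 88, 139, 152.
Linear molecule, 3 cuts → 4 fragments:
  1–88 → 88 bp
  89–139 → 51 bp
  140–152 → 13 bp
  153–235 → 83 bp
Sorted largest to smallest: 88, 83, 51, 13 bp.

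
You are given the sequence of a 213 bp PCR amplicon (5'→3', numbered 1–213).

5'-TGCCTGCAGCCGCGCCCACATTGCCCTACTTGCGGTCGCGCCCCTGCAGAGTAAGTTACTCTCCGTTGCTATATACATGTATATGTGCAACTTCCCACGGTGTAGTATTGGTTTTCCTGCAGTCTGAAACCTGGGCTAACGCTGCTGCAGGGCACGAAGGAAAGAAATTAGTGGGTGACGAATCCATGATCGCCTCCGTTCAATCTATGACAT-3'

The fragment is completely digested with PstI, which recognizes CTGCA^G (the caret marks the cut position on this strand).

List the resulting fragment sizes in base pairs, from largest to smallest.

73, 64, 40, 28, 8 bp

PstI sites (CTGCAG) start at positions 4, 44, 117, 145.
PstI cuts after base 5 of each site (before the last base), so after positions 8, 48, 121, 149.
Linear molecule, 4 cuts → 5 fragments:
  1–8 → 8 bp
  9–48 → 40 bp
  49–121 → 73 bp
  122–149 → 28 bp
  150–213 → 64 bp
Sorted largest to smallest: 73, 64, 40, 28, 8 bp.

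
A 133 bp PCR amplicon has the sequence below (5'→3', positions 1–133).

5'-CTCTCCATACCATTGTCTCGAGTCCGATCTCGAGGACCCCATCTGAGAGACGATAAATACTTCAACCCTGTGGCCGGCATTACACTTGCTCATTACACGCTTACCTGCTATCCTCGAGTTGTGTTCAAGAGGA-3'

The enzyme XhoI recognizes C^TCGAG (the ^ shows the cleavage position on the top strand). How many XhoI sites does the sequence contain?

CTCGAG occurs starting at positions 17, 29, 113.
XhoI cuts at 3 sites.

3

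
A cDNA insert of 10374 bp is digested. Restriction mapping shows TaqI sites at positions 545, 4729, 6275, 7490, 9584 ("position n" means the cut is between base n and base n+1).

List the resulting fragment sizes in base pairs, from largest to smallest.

4184, 2094, 1546, 1215, 790, 545 bp

Linear molecule, 5 cuts → 6 fragments:
  545 − 0 = 545 bp
  4729 − 545 = 4184 bp
  6275 − 4729 = 1546 bp
  7490 − 6275 = 1215 bp
  9584 − 7490 = 2094 bp
  10374 − 9584 = 790 bp
Sorted largest to smallest: 4184, 2094, 1546, 1215, 790, 545 bp.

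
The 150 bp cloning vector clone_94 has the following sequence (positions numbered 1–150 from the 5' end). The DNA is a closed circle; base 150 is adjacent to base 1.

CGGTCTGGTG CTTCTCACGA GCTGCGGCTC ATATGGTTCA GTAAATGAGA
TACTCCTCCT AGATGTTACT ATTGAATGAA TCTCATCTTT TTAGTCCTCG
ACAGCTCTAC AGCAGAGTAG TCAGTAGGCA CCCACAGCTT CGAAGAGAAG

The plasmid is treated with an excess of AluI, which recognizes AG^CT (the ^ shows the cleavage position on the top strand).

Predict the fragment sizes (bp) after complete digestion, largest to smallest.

83, 34, 33 bp

AluI sites (AGCT) start at positions 20, 103, 136.
AluI cuts after base 2 of each site, so after positions 21, 104, 137.
Circular molecule, 3 cuts → 3 fragments:
  22–104 → 83 bp
  105–137 → 33 bp
  138–150 then 1–21 → 13 + 21 = 34 bp
Sorted largest to smallest: 83, 34, 33 bp.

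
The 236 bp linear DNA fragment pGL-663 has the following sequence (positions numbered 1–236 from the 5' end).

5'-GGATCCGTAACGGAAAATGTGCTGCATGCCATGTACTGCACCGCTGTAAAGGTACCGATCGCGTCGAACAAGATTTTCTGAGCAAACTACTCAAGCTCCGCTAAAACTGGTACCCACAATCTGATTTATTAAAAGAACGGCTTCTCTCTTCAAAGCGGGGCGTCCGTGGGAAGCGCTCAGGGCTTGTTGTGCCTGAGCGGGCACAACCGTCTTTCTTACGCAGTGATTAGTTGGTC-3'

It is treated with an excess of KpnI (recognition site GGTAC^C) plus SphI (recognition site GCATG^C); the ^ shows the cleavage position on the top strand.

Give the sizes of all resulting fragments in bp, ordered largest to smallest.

123, 58, 28, 27 bp

KpnI sites (GGTACC) start at positions 51, 109.
KpnI cuts after base 5 of each site (before the last base), so after positions 55, 113.
The SphI site (GCATGC) starts at position 24.
SphI cuts after base 5 of each site (before the last base), so after position 28.
Combined cut positions: 28, 55, 113.
Linear molecule, 3 cuts → 4 fragments:
  1–28 → 28 bp
  29–55 → 27 bp
  56–113 → 58 bp
  114–236 → 123 bp
Sorted largest to smallest: 123, 58, 28, 27 bp.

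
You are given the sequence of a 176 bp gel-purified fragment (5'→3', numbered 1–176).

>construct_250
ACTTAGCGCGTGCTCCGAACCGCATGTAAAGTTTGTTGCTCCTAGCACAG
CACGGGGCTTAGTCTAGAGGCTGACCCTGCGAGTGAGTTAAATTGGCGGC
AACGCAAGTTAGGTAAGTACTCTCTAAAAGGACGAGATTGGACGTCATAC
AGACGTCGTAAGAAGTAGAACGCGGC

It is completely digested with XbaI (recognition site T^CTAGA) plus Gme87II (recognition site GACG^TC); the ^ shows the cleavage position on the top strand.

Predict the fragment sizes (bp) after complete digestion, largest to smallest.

81, 63, 21, 11 bp

The XbaI site (TCTAGA) starts at position 63.
XbaI cuts after the first base of each site, so after position 63.
Gme87II sites (GACGTC) start at positions 141, 152.
Gme87II cuts after base 4 of each site, so after positions 144, 155.
Combined cut positions: 63, 144, 155.
Linear molecule, 3 cuts → 4 fragments:
  1–63 → 63 bp
  64–144 → 81 bp
  145–155 → 11 bp
  156–176 → 21 bp
Sorted largest to smallest: 81, 63, 21, 11 bp.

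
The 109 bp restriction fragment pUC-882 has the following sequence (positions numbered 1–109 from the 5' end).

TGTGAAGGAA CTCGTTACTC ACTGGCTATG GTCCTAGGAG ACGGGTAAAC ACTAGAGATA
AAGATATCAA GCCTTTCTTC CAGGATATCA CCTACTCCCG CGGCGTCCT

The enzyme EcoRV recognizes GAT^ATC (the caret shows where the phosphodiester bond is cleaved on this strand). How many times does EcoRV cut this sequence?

GATATC occurs starting at positions 63, 84.
EcoRV cuts at 2 sites.

2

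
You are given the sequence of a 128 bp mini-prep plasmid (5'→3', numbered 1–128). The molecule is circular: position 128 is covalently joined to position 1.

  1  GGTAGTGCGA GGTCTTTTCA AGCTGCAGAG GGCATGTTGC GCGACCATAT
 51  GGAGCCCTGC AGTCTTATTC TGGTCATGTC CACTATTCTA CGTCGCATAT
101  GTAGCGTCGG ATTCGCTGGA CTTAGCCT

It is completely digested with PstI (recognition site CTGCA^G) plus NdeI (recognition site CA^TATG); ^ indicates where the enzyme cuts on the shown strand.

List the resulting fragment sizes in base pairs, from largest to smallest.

PstI sites (CTGCAG) start at positions 23, 57.
PstI cuts after base 5 of each site (before the last base), so after positions 27, 61.
NdeI sites (CATATG) start at positions 46, 96.
NdeI cuts after base 2 of each site, so after positions 47, 97.
Combined cut positions: 27, 47, 61, 97.
Circular molecule, 4 cuts → 4 fragments:
  28–47 → 20 bp
  48–61 → 14 bp
  62–97 → 36 bp
  98–128 then 1–27 → 31 + 27 = 58 bp
Sorted largest to smallest: 58, 36, 20, 14 bp.

58, 36, 20, 14 bp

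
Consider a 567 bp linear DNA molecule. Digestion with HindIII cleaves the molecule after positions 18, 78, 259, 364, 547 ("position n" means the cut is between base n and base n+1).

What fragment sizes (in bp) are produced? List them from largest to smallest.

183, 181, 105, 60, 20, 18 bp

Linear molecule, 5 cuts → 6 fragments:
  18 − 0 = 18 bp
  78 − 18 = 60 bp
  259 − 78 = 181 bp
  364 − 259 = 105 bp
  547 − 364 = 183 bp
  567 − 547 = 20 bp
Sorted largest to smallest: 183, 181, 105, 60, 20, 18 bp.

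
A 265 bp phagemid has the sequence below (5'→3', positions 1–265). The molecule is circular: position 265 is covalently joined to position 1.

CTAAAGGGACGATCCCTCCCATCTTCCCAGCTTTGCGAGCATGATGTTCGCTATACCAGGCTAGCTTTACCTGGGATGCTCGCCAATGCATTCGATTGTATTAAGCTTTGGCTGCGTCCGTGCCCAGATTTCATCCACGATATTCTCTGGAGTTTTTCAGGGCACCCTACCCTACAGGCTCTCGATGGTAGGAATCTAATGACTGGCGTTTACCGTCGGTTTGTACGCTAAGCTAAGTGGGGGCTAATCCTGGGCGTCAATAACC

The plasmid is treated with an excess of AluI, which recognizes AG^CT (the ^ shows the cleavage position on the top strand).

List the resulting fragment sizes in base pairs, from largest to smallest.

AluI sites (AGCT) start at positions 29, 63, 104, 231.
AluI cuts after base 2 of each site, so after positions 30, 64, 105, 232.
Circular molecule, 4 cuts → 4 fragments:
  31–64 → 34 bp
  65–105 → 41 bp
  106–232 → 127 bp
  233–265 then 1–30 → 33 + 30 = 63 bp
Sorted largest to smallest: 127, 63, 41, 34 bp.

127, 63, 41, 34 bp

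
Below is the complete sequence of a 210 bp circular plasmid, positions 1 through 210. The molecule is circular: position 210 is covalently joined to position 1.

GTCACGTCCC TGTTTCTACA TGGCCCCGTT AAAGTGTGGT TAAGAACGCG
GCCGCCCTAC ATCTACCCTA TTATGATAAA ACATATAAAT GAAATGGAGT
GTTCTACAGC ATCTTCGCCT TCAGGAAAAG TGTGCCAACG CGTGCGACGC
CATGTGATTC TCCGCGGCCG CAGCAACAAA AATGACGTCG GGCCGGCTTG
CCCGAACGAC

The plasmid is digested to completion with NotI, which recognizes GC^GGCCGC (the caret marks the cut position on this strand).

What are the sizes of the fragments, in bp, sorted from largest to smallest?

116, 94 bp

NotI sites (GCGGCCGC) start at positions 48, 164.
NotI cuts after base 2 of each site, so after positions 49, 165.
Circular molecule, 2 cuts → 2 fragments:
  50–165 → 116 bp
  166–210 then 1–49 → 45 + 49 = 94 bp
Sorted largest to smallest: 116, 94 bp.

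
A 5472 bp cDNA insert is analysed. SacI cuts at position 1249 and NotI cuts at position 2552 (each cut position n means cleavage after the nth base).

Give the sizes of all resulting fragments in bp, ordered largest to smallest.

2920, 1303, 1249 bp

Combined cut positions (sorted): 1249, 2552.
Linear molecule, 2 cuts → 3 fragments:
  1249 − 0 = 1249 bp
  2552 − 1249 = 1303 bp
  5472 − 2552 = 2920 bp
Sorted largest to smallest: 2920, 1303, 1249 bp.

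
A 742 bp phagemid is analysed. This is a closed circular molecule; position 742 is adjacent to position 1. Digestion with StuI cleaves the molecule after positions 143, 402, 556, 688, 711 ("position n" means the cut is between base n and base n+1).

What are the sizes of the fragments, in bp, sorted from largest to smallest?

259, 174, 154, 132, 23 bp

Circular molecule, 5 cuts → 5 fragments:
  402 − 143 = 259 bp
  556 − 402 = 154 bp
  688 − 556 = 132 bp
  711 − 688 = 23 bp
  wrap: 742 − 711 + 143 = 174 bp
Sorted largest to smallest: 259, 174, 154, 132, 23 bp.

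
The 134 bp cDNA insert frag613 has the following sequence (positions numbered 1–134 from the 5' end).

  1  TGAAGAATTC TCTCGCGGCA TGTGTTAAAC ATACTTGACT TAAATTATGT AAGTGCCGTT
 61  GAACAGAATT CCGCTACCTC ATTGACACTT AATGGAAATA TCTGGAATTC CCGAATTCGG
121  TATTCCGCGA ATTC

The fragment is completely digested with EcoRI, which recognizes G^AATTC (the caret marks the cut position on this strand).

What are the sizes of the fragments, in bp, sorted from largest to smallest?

EcoRI sites (GAATTC) start at positions 5, 66, 105, 113, 129.
EcoRI cuts after the first base of each site, so after positions 5, 66, 105, 113, 129.
Linear molecule, 5 cuts → 6 fragments:
  1–5 → 5 bp
  6–66 → 61 bp
  67–105 → 39 bp
  106–113 → 8 bp
  114–129 → 16 bp
  130–134 → 5 bp
Sorted largest to smallest: 61, 39, 16, 8, 5, 5 bp.

61, 39, 16, 8, 5, 5 bp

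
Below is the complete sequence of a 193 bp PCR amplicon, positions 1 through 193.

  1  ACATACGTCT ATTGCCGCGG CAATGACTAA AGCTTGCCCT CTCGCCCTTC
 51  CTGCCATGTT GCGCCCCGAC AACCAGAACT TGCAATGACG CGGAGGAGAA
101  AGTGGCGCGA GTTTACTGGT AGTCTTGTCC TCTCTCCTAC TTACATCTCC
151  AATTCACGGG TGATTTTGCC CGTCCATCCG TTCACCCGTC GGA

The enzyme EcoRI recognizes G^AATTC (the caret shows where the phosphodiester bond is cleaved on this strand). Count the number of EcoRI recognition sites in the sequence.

0

No occurrence of GAATTC is present in the sequence.
EcoRI does not cut: 0 sites.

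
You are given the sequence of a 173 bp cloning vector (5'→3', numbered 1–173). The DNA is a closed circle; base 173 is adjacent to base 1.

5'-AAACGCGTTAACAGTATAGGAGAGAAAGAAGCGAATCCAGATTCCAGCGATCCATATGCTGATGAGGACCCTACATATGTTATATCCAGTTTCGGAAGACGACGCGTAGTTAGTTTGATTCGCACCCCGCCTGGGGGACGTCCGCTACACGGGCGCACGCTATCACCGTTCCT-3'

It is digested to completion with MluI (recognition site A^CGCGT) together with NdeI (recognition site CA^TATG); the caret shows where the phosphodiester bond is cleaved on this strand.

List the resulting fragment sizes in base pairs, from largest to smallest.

74, 51, 27, 21 bp

MluI sites (ACGCGT) start at positions 3, 102.
MluI cuts after the first base of each site, so after positions 3, 102.
NdeI sites (CATATG) start at positions 53, 74.
NdeI cuts after base 2 of each site, so after positions 54, 75.
Combined cut positions: 3, 54, 75, 102.
Circular molecule, 4 cuts → 4 fragments:
  4–54 → 51 bp
  55–75 → 21 bp
  76–102 → 27 bp
  103–173 then 1–3 → 71 + 3 = 74 bp
Sorted largest to smallest: 74, 51, 27, 21 bp.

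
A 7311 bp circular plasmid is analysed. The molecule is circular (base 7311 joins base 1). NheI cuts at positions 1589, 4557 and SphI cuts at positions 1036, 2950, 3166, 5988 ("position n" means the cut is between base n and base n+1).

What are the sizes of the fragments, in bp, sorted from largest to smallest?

2359, 1431, 1391, 1361, 553, 216 bp

Combined cut positions (sorted): 1036, 1589, 2950, 3166, 4557, 5988.
Circular molecule, 6 cuts → 6 fragments:
  1589 − 1036 = 553 bp
  2950 − 1589 = 1361 bp
  3166 − 2950 = 216 bp
  4557 − 3166 = 1391 bp
  5988 − 4557 = 1431 bp
  wrap: 7311 − 5988 + 1036 = 2359 bp
Sorted largest to smallest: 2359, 1431, 1391, 1361, 553, 216 bp.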